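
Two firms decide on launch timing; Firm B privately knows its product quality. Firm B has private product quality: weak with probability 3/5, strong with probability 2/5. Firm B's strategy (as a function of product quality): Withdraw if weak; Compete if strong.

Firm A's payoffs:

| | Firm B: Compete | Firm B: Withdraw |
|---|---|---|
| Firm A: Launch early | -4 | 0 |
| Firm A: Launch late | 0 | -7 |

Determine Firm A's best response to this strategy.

E[Launch early] = 3/5·(0) + 2/5·(-4) = -8/5
E[Launch late] = 3/5·(-7) + 2/5·(0) = -21/5
Best response: Launch early (-8/5 is the largest).

Launch early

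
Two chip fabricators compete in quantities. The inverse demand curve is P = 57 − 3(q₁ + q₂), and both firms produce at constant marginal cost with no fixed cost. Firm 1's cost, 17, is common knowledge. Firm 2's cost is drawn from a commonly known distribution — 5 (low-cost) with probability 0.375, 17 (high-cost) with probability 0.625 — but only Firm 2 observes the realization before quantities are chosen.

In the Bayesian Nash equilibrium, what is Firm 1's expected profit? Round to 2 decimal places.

Type-c best response for Firm 2: q₂(c) = (57 − c)/6 − q₁/2.
Firm 1 maximizes expected profit; its first-order condition is 57 − 6q₁ − 3E[q₂] − 17 = 0.
Substituting E[q₂] and solving: E[c₂] = 12.5, so q₁ = (57 − 2·17 + 12.5)/9 = 3.94444.
E[P] = 57 − 3·(q₁ + E[q₂]) = 28.8333; Firm 1's expected profit = (E[P] − 17)·q₁ = (28.8333 − 17)·3.94444 = 46.6759.

46.68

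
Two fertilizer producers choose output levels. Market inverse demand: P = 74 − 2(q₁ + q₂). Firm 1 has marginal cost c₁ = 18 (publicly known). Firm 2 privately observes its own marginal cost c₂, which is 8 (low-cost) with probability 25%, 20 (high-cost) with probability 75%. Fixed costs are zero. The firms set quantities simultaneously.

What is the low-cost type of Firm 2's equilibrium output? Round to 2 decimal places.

11.92

Type-c best response for Firm 2: q₂(c) = (74 − c)/4 − q₁/2.
Firm 1 maximizes expected profit; its first-order condition is 74 − 4q₁ − 2E[q₂] − 18 = 0.
Substituting E[q₂] and solving: E[c₂] = 17, so q₁ = (74 − 2·18 + 17)/6 = 9.16667.
q₂(low-cost) = (74 − 8 − 2·9.16667)/4 = 11.9167.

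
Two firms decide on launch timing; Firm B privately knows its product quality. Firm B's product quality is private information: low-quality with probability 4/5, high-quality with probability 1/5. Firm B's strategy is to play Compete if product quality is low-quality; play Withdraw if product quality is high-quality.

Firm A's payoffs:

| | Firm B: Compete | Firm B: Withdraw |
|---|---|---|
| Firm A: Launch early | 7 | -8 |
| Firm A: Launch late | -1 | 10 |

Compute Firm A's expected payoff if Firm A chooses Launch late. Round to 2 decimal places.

Take the expectation over Firm B's product quality, weighting each type's action by its prior probability.
E[Launch late] = 4/5·(-1) + 1/5·10 = (-4/5) + 2 = 6/5

1.20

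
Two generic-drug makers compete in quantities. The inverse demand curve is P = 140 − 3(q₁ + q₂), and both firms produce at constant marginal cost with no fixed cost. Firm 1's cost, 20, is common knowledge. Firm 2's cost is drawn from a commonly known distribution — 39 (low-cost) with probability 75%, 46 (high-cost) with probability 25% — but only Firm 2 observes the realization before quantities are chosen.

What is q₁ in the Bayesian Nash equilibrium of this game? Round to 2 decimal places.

Type-c best response for Firm 2: q₂(c) = (140 − c)/6 − q₁/2.
Firm 1 maximizes expected profit; its first-order condition is 140 − 6q₁ − 3E[q₂] − 20 = 0.
Substituting E[q₂] and solving: E[c₂] = 40.75, so q₁ = (140 − 2·20 + 40.75)/9 = 15.6389.

15.64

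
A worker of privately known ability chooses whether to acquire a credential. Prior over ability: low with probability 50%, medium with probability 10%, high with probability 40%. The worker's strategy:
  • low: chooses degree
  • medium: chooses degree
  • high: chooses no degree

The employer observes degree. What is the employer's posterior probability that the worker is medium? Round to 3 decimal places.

0.167

P(degree) = 0.5·1 + 0.1·1 + 0.4·0 = 0.6
P(medium | degree) = (0.1·1) / 0.6 = 0.1 / 0.6 = 0.166667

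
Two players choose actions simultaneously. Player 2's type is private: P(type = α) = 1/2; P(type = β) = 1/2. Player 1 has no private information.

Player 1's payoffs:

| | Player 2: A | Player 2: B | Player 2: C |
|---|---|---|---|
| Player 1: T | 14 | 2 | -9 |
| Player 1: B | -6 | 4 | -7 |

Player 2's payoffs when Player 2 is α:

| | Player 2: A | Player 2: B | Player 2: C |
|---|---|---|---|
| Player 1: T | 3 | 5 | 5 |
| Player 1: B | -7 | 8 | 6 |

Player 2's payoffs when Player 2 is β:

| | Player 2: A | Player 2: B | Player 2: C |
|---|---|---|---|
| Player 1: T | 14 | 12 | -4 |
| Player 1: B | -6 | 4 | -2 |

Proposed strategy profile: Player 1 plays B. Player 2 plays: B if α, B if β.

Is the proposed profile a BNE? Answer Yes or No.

Yes

Player 1 plays B: E[B] = 1/2·(4) + 1/2·(4) = 4; E[T] = 2. Best-responding. ✓
Player 2 (type α), facing B: A gives -7, B gives 8, C gives 6. Proposed B is best. ✓
Player 2 (type β), facing B: A gives -6, B gives 4, C gives -2. Proposed B is best. ✓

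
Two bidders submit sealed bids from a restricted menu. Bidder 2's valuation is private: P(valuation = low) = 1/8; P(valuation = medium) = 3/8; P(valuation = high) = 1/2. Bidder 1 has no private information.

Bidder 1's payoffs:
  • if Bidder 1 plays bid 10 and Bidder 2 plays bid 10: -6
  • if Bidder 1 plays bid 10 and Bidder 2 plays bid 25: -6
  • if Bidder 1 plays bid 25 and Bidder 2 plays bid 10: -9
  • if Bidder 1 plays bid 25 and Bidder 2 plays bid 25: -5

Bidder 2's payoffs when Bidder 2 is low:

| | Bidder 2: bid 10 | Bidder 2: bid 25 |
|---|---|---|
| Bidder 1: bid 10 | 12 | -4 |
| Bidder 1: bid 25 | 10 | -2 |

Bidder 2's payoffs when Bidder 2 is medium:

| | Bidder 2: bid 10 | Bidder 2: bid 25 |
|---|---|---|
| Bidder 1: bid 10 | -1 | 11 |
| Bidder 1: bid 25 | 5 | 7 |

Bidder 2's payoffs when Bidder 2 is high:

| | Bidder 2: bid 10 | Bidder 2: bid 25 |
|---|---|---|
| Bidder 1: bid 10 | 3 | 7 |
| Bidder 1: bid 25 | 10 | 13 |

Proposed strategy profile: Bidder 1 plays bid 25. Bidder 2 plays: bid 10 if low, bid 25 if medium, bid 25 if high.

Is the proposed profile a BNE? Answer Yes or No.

Yes

A profile is a BNE iff every type of every player is best-responding given beliefs about the other side.
Bidder 1 plays bid 25: E[bid 25] = 1/8·(-9) + 3/8·(-5) + 1/2·(-5) = -11/2; E[bid 10] = -6. Best-responding. ✓
Bidder 2 (valuation low), facing bid 25: bid 10 gives 10, bid 25 gives -2. Proposed bid 10 is best. ✓
Bidder 2 (valuation medium), facing bid 25: bid 10 gives 5, bid 25 gives 7. Proposed bid 25 is best. ✓
Bidder 2 (valuation high), facing bid 25: bid 10 gives 10, bid 25 gives 13. Proposed bid 25 is best. ✓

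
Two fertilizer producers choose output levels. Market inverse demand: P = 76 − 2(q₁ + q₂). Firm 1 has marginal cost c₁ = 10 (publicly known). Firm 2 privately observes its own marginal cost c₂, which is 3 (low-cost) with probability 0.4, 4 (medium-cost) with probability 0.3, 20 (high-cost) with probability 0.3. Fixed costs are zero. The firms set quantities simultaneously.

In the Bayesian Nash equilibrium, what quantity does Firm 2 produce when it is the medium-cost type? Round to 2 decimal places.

Each type of Firm 2 best-responds to q₁; Firm 1 best-responds to the expected q₂ over Firm 2's types.
Firm 2 with cost c maximizes (76 − 2(q₁+q₂) − c)·q₂, giving q₂(c) = (76 − c − 2q₁)/4.
E[c₂] = 0.4·3 + 0.3·4 + 0.3·20 = 8.4
Firm 1's FOC against E[q₂] yields q₁ = (76 − 2·10 + E[c₂])/6 = (76 − 20 + 8.4)/6 = 10.7333.
q₂(medium-cost) = (76 − 4 − 2·10.7333)/4 = 12.6333.

12.63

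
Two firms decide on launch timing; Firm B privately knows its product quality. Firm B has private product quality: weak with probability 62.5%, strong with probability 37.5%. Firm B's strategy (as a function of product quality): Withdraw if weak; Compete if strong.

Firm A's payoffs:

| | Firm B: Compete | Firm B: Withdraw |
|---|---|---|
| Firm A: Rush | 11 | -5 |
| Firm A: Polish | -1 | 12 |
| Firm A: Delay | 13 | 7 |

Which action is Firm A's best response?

E[Rush] = 0.625·(-5) + 0.375·(11) = 1
E[Polish] = 0.625·(12) + 0.375·(-1) = 7.125
E[Delay] = 0.625·(7) + 0.375·(13) = 9.25
Best response: Delay (9.25 is the largest).

Delay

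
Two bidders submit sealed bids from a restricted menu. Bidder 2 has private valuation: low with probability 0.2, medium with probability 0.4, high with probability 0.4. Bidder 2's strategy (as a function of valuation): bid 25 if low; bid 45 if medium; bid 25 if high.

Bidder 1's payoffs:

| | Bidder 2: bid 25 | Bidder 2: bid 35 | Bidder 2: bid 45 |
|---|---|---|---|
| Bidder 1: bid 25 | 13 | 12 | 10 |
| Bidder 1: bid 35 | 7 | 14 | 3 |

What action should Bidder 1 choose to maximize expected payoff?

bid 25

Compute Bidder 1's expected payoff for each action, taking the expectation over Bidder 2's type.
E[bid 25] = 0.2·(13) + 0.4·(10) + 0.4·(13) = 11.8
E[bid 35] = 0.2·(7) + 0.4·(3) + 0.4·(7) = 5.4
Best response: bid 25 (11.8 is the largest).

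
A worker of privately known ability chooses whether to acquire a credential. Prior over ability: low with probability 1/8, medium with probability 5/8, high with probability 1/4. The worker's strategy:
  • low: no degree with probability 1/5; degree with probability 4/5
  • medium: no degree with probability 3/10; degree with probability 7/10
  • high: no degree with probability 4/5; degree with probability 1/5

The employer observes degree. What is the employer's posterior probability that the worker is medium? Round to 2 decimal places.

0.74

P(degree) = (1/8)·(4/5) + (5/8)·(7/10) + (1/4)·(1/5) = 47/80
P(medium | degree) = ((5/8)·(7/10)) / (47/80) = (7/16) / (47/80) = 35/47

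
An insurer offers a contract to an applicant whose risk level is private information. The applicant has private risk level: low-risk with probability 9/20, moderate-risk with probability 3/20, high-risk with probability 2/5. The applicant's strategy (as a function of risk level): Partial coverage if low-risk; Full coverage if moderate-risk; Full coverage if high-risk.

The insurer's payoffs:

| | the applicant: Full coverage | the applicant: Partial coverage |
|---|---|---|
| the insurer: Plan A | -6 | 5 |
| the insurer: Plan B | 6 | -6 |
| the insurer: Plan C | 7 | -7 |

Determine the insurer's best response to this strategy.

Compute the insurer's expected payoff for each action, taking the expectation over the applicant's type.
E[Plan A] = 9/20·(5) + 3/20·(-6) + 2/5·(-6) = -21/20
E[Plan B] = 9/20·(-6) + 3/20·(6) + 2/5·(6) = 3/5
E[Plan C] = 9/20·(-7) + 3/20·(7) + 2/5·(7) = 7/10
Best response: Plan C (7/10 is the largest).

Plan C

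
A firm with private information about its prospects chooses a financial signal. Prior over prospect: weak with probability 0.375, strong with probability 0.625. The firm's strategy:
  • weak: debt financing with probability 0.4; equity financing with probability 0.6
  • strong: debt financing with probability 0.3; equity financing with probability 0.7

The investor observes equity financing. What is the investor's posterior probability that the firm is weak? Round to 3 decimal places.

0.340

P(equity financing) = 0.375·0.6 + 0.625·0.7 = 0.6625
P(weak | equity financing) = (0.375·0.6) / 0.6625 = 0.225 / 0.6625 = 0.339623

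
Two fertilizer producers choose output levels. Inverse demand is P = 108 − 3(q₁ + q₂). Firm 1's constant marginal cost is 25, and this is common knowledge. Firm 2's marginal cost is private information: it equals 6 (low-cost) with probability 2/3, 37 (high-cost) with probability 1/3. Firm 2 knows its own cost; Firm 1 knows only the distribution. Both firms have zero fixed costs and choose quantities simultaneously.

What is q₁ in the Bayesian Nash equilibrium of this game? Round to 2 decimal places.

8.26

Firm 2 with cost c maximizes (108 − 3(q₁+q₂) − c)·q₂, giving q₂(c) = (108 − c − 3q₁)/6.
E[c₂] = 2/3·6 + 1/3·37 = 16.3333
Firm 1's FOC against E[q₂] yields q₁ = (108 − 2·25 + E[c₂])/9 = (108 − 50 + 16.3333)/9 = 8.25926.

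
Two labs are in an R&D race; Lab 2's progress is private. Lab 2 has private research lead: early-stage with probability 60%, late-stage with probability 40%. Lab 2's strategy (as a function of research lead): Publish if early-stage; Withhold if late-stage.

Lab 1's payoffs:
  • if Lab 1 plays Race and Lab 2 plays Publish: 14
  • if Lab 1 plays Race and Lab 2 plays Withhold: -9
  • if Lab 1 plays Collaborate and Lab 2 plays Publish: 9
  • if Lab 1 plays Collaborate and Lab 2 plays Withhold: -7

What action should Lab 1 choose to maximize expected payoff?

Race

E[Race] = 0.6·(14) + 0.4·(-9) = 4.8
E[Collaborate] = 0.6·(9) + 0.4·(-7) = 2.6
Best response: Race (4.8 is the largest).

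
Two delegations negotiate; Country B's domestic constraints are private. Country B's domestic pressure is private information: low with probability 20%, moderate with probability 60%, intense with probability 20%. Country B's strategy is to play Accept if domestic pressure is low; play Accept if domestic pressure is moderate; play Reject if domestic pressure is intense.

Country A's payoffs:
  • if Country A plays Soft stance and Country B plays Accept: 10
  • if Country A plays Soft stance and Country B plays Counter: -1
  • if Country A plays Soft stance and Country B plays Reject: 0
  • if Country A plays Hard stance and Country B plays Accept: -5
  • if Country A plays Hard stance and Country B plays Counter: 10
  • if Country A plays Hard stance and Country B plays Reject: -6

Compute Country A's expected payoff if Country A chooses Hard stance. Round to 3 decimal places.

-5.200

E[Hard stance] = 0.2·(-5) + 0.6·(-5) + 0.2·(-6) = (-1) + (-3) + (-1.2) = -5.2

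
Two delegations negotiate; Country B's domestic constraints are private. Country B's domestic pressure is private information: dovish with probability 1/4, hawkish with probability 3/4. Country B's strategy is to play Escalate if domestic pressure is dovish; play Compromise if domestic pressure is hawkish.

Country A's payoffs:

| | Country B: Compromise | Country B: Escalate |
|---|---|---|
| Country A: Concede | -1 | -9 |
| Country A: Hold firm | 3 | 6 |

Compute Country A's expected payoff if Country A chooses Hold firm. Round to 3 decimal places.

Take the expectation over Country B's domestic pressure, weighting each type's action by its prior probability.
E[Hold firm] = 1/4·6 + 3/4·3 = 3/2 + 9/4 = 15/4

3.750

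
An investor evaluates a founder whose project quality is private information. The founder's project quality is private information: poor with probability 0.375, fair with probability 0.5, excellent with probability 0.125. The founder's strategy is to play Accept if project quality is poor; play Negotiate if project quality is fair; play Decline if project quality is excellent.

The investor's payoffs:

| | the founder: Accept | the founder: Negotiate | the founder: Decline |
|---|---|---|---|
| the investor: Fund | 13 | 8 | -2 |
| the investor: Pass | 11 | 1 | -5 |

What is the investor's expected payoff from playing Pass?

E[Pass] = 0.375·11 + 0.5·1 + 0.125·(-5) = 4.125 + 0.5 + (-0.625) = 4

4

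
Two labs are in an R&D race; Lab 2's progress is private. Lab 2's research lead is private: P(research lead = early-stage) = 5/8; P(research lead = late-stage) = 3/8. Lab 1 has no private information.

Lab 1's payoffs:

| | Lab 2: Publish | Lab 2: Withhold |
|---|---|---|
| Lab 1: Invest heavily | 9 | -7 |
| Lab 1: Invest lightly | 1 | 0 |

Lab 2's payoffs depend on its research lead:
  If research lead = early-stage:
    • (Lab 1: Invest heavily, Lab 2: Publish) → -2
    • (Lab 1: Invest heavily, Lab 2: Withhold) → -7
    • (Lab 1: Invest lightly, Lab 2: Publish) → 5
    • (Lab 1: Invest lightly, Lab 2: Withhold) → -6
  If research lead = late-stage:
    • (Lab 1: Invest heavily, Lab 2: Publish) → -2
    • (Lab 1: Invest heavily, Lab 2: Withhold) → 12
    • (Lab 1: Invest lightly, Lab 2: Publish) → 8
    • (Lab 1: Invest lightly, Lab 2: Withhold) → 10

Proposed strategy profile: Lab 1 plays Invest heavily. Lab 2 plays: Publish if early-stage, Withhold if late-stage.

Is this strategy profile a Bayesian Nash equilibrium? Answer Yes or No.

Lab 1 plays Invest heavily: E[Invest heavily] = 5/8·(9) + 3/8·(-7) = 3; E[Invest lightly] = 5/8. Best-responding. ✓
Lab 2 (research lead early-stage), facing Invest heavily: Publish gives -2, Withhold gives -7. Proposed Publish is best. ✓
Lab 2 (research lead late-stage), facing Invest heavily: Publish gives -2, Withhold gives 12. Proposed Withhold is best. ✓

Yes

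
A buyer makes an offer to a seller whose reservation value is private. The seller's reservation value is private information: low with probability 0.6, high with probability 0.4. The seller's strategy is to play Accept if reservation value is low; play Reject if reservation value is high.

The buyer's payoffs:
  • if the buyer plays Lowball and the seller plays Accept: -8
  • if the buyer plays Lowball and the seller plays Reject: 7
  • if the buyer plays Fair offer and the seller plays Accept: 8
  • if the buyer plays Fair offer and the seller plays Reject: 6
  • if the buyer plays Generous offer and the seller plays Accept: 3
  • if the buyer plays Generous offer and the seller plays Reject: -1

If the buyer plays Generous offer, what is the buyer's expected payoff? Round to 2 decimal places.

E[Generous offer] = 0.6·3 + 0.4·(-1) = 1.8 + (-0.4) = 1.4

1.40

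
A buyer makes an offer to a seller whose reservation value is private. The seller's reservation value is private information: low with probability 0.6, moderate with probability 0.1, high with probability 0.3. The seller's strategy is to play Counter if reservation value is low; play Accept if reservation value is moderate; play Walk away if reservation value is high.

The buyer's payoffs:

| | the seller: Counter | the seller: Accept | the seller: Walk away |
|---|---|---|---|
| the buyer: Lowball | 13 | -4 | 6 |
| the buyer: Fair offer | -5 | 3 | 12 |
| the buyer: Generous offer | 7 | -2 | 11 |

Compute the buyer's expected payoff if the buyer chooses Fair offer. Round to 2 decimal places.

0.90

E[Fair offer] = 0.6·(-5) + 0.1·3 + 0.3·12 = (-3) + 0.3 + 3.6 = 0.9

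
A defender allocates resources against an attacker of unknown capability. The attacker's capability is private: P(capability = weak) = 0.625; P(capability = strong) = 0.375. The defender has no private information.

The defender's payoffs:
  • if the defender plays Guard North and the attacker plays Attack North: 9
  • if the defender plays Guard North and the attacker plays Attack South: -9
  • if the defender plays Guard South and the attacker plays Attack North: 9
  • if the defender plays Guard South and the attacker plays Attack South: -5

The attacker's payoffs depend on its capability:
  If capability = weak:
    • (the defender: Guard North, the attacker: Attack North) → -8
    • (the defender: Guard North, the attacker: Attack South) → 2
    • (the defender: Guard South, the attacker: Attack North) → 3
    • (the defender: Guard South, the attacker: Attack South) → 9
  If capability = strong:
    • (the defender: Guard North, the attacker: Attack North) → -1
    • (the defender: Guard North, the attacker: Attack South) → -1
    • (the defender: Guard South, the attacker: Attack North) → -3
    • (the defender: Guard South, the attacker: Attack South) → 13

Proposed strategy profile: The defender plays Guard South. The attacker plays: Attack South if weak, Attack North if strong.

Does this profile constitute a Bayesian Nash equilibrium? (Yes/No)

No

The defender plays Guard South: E[Guard South] = 0.625·(-5) + 0.375·(9) = 0.25; E[Guard North] = -2.25. Best-responding. ✓
The attacker (capability weak), facing Guard South: Attack North gives 3, Attack South gives 9. Proposed Attack South is best. ✓
The attacker (capability strong), facing Guard South: Attack North gives -3, Attack South gives 13. Proposed Attack North is not best — profitable deviation exists. ✗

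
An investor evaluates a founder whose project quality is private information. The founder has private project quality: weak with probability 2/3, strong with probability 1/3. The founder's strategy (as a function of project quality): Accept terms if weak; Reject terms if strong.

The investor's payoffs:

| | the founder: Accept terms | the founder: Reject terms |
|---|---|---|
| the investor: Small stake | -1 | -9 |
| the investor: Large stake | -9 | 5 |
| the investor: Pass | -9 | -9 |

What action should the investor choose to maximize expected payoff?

E[Small stake] = 2/3·(-1) + 1/3·(-9) = -11/3
E[Large stake] = 2/3·(-9) + 1/3·(5) = -13/3
E[Pass] = 2/3·(-9) + 1/3·(-9) = -9
Best response: Small stake (-11/3 is the largest).

Small stake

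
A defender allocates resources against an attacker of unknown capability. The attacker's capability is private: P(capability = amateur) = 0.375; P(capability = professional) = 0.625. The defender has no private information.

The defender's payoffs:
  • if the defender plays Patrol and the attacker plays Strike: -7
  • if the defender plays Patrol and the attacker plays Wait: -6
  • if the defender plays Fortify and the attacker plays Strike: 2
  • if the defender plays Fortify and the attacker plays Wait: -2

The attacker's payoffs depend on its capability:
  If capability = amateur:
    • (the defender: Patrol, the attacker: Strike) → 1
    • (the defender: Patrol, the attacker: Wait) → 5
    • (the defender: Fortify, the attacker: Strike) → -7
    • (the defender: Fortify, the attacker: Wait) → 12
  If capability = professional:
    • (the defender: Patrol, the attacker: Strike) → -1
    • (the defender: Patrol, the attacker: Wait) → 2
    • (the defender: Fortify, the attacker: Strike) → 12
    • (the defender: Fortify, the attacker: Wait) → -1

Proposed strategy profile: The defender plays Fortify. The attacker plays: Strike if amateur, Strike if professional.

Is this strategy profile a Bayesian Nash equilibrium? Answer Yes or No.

No

A profile is a BNE iff every type of every player is best-responding given beliefs about the other side.
The defender plays Fortify: E[Fortify] = 0.375·(2) + 0.625·(2) = 2; E[Patrol] = -7. Best-responding. ✓
The attacker (capability amateur), facing Fortify: Strike gives -7, Wait gives 12. Proposed Strike is not best — profitable deviation exists. ✗
The attacker (capability professional), facing Fortify: Strike gives 12, Wait gives -1. Proposed Strike is best. ✓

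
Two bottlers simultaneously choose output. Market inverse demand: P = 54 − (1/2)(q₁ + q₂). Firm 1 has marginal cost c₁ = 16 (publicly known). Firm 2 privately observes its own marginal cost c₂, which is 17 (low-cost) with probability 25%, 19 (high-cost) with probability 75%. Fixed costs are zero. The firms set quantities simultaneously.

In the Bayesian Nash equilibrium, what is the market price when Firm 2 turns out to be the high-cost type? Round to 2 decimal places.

29.75

Type-c best response for Firm 2: q₂(c) = (54 − c) − q₁/2.
Firm 1 maximizes expected profit; its first-order condition is 54 − q₁ − (1/2)E[q₂] − 16 = 0.
Substituting E[q₂] and solving: E[c₂] = 18.5, so q₁ = (54 − 2·16 + 18.5)/(3/2) = 27.
q₂(high-cost) = 21.5, so P = 54 − (1/2)·(27 + 21.5) = 29.75.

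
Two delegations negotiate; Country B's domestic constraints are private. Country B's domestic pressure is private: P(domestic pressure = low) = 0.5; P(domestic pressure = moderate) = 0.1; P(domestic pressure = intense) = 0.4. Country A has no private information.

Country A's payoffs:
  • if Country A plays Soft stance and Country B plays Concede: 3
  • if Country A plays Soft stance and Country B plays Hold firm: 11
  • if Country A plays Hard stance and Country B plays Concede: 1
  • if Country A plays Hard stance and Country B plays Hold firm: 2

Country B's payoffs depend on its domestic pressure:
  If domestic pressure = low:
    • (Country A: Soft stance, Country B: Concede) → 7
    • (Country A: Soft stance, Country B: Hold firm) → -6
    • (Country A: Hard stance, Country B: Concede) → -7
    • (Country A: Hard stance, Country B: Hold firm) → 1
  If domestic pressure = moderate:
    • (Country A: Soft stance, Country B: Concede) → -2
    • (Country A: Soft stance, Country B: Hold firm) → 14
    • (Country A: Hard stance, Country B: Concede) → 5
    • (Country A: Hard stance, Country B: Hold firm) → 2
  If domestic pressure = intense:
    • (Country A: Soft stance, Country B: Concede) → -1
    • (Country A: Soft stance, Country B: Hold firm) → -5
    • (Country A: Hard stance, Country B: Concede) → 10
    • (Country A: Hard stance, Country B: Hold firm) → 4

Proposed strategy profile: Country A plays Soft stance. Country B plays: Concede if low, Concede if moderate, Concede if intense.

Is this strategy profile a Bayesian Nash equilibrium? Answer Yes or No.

Country A plays Soft stance: E[Soft stance] = 0.5·(3) + 0.1·(3) + 0.4·(3) = 3; E[Hard stance] = 1. Best-responding. ✓
Country B (domestic pressure low), facing Soft stance: Concede gives 7, Hold firm gives -6. Proposed Concede is best. ✓
Country B (domestic pressure moderate), facing Soft stance: Concede gives -2, Hold firm gives 14. Proposed Concede is not best — profitable deviation exists. ✗
Country B (domestic pressure intense), facing Soft stance: Concede gives -1, Hold firm gives -5. Proposed Concede is best. ✓

No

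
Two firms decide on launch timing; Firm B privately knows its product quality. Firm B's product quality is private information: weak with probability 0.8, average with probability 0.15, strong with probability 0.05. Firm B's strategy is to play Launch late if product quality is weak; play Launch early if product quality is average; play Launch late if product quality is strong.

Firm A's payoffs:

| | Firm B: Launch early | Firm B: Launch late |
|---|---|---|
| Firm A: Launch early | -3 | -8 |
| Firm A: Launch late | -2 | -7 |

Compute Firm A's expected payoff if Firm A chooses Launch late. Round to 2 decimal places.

Take the expectation over Firm B's product quality, weighting each type's action by its prior probability.
E[Launch late] = 0.8·(-7) + 0.15·(-2) + 0.05·(-7) = (-5.6) + (-0.3) + (-0.35) = -6.25

-6.25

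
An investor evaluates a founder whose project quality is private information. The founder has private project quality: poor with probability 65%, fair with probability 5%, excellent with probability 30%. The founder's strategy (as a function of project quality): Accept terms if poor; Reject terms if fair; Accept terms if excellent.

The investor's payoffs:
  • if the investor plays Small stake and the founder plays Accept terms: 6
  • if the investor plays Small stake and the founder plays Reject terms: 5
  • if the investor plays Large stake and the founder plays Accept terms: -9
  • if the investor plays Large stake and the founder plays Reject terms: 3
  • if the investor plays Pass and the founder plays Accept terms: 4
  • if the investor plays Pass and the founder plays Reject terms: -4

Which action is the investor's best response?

Compute the investor's expected payoff for each action, taking the expectation over the founder's type.
E[Small stake] = 0.65·(6) + 0.05·(5) + 0.3·(6) = 5.95
E[Large stake] = 0.65·(-9) + 0.05·(3) + 0.3·(-9) = -8.4
E[Pass] = 0.65·(4) + 0.05·(-4) + 0.3·(4) = 3.6
Best response: Small stake (5.95 is the largest).

Small stake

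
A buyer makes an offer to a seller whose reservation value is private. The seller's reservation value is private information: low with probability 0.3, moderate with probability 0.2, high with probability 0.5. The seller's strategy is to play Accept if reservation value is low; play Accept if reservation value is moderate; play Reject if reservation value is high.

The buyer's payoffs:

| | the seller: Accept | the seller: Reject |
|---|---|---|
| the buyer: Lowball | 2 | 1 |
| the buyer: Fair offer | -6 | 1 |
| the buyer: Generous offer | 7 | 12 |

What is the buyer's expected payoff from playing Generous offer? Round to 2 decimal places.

E[Generous offer] = 0.3·7 + 0.2·7 + 0.5·12 = 2.1 + 1.4 + 6 = 9.5

9.50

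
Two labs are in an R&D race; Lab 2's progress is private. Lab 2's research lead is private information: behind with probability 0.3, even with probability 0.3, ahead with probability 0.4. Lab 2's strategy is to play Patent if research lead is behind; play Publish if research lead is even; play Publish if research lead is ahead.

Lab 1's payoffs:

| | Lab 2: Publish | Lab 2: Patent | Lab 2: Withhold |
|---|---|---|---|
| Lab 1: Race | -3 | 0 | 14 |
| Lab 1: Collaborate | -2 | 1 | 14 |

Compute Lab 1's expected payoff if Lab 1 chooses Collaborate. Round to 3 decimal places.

-1.100

Take the expectation over Lab 2's research lead, weighting each type's action by its prior probability.
E[Collaborate] = 0.3·1 + 0.3·(-2) + 0.4·(-2) = 0.3 + (-0.6) + (-0.8) = -1.1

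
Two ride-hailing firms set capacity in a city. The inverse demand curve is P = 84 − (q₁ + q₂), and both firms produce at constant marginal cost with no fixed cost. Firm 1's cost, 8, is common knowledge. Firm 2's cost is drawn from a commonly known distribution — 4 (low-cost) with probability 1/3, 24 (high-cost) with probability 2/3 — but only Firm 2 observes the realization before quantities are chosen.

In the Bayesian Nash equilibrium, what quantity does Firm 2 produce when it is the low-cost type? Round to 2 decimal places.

25.78

Type-c best response for Firm 2: q₂(c) = (84 − c)/2 − q₁/2.
Firm 1 maximizes expected profit; its first-order condition is 84 − 2q₁ − E[q₂] − 8 = 0.
Substituting E[q₂] and solving: E[c₂] = 17.3333, so q₁ = (84 − 2·8 + 17.3333)/3 = 28.4444.
q₂(low-cost) = (84 − 4 − 28.4444)/2 = 25.7778.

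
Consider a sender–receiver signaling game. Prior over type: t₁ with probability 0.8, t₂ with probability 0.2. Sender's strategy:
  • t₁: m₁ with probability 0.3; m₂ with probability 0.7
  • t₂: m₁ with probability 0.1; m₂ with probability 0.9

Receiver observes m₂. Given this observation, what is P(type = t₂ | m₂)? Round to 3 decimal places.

Apply Bayes' rule using the sender's strategy as the likelihood.
P(m₂) = 0.8·0.7 + 0.2·0.9 = 0.74
P(t₂ | m₂) = (0.2·0.9) / 0.74 = 0.18 / 0.74 = 0.243243

0.243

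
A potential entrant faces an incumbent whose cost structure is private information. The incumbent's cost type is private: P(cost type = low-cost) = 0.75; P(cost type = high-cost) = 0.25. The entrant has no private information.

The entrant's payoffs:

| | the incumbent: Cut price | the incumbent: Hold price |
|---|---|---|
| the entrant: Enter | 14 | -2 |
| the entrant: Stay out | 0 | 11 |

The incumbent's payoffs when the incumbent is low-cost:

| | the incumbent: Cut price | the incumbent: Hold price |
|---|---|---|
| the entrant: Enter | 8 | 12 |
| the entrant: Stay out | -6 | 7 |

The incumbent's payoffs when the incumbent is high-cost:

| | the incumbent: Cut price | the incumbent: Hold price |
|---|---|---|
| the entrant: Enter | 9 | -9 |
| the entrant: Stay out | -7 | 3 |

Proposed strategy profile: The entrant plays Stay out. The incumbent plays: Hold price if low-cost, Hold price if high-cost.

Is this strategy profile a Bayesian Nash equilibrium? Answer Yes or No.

The entrant plays Stay out: E[Stay out] = 0.75·(11) + 0.25·(11) = 11; E[Enter] = -2. Best-responding. ✓
The incumbent (cost type low-cost), facing Stay out: Cut price gives -6, Hold price gives 7. Proposed Hold price is best. ✓
The incumbent (cost type high-cost), facing Stay out: Cut price gives -7, Hold price gives 3. Proposed Hold price is best. ✓

Yes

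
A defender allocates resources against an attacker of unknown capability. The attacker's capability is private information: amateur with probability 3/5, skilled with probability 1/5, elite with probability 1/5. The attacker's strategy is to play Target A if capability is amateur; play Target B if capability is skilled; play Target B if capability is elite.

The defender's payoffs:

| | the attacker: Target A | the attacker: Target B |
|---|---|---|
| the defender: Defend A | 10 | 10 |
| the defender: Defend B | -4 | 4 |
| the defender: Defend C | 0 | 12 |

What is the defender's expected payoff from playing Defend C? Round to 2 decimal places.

Take the expectation over the attacker's capability, weighting each type's action by its prior probability.
E[Defend C] = 3/5·0 + 1/5·12 + 1/5·12 = 0 + 12/5 + 12/5 = 24/5

4.80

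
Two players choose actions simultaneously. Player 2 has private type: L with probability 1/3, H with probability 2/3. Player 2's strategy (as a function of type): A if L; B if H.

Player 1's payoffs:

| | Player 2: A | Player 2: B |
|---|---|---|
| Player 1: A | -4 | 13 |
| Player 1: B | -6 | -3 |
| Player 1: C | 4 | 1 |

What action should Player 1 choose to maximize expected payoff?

E[A] = 1/3·(-4) + 2/3·(13) = 22/3
E[B] = 1/3·(-6) + 2/3·(-3) = -4
E[C] = 1/3·(4) + 2/3·(1) = 2
Best response: A (22/3 is the largest).

A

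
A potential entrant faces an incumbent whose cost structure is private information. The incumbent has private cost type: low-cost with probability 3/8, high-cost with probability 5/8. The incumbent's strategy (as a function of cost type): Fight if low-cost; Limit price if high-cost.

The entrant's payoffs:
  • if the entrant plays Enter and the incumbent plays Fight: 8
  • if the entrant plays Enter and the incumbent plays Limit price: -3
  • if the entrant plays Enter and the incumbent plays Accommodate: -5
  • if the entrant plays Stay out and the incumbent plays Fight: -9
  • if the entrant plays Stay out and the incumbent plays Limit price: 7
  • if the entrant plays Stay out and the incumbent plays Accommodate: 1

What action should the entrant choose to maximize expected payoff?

Enter

Compute the entrant's expected payoff for each action, taking the expectation over the incumbent's type.
E[Enter] = 3/8·(8) + 5/8·(-3) = 9/8
E[Stay out] = 3/8·(-9) + 5/8·(7) = 1
Best response: Enter (9/8 is the largest).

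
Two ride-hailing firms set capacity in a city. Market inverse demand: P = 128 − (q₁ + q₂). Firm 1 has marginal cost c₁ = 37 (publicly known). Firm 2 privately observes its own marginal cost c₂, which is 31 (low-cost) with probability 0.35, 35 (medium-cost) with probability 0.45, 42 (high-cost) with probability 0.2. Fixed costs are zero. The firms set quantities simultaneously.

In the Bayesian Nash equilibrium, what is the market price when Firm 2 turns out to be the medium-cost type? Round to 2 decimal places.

66.67

Each type of Firm 2 best-responds to q₁; Firm 1 best-responds to the expected q₂ over Firm 2's types.
Firm 2 with cost c maximizes (128 − (q₁+q₂) − c)·q₂, giving q₂(c) = (128 − c − q₁)/2.
E[c₂] = 0.35·31 + 0.45·35 + 0.2·42 = 35
Firm 1's FOC against E[q₂] yields q₁ = (128 − 2·37 + E[c₂])/3 = (128 − 74 + 35)/3 = 29.6667.
q₂(medium-cost) = 31.6667, so P = 128 − (29.6667 + 31.6667) = 66.6667.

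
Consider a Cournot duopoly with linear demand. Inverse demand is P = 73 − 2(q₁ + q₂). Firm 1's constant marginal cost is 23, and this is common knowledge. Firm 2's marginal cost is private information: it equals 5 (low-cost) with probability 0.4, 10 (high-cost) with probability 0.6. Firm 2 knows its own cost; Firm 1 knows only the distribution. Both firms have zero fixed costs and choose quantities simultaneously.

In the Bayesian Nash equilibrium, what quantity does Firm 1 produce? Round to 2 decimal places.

5.83

Type-c best response for Firm 2: q₂(c) = (73 − c)/4 − q₁/2.
Firm 1 maximizes expected profit; its first-order condition is 73 − 4q₁ − 2E[q₂] − 23 = 0.
Substituting E[q₂] and solving: E[c₂] = 8, so q₁ = (73 − 2·23 + 8)/6 = 5.83333.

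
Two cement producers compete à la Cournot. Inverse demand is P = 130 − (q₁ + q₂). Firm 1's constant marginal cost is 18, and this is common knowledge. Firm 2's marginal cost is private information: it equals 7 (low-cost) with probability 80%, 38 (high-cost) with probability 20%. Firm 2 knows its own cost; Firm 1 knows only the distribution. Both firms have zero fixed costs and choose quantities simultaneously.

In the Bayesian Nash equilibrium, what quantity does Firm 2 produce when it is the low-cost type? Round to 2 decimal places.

Firm 2 with cost c maximizes (130 − (q₁+q₂) − c)·q₂, giving q₂(c) = (130 − c − q₁)/2.
E[c₂] = 0.8·7 + 0.2·38 = 13.2
Firm 1's FOC against E[q₂] yields q₁ = (130 − 2·18 + E[c₂])/3 = (130 − 36 + 13.2)/3 = 35.7333.
q₂(low-cost) = (130 − 7 − 35.7333)/2 = 43.6333.

43.63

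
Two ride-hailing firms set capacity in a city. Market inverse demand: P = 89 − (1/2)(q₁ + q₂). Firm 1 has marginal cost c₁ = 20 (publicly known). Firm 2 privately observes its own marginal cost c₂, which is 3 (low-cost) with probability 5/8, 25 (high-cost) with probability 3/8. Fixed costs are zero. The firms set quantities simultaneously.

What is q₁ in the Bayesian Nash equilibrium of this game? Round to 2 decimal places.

Type-c best response for Firm 2: q₂(c) = (89 − c) − q₁/2.
Firm 1 maximizes expected profit; its first-order condition is 89 − q₁ − (1/2)E[q₂] − 20 = 0.
Substituting E[q₂] and solving: E[c₂] = 11.25, so q₁ = (89 − 2·20 + 11.25)/(3/2) = 40.1667.

40.17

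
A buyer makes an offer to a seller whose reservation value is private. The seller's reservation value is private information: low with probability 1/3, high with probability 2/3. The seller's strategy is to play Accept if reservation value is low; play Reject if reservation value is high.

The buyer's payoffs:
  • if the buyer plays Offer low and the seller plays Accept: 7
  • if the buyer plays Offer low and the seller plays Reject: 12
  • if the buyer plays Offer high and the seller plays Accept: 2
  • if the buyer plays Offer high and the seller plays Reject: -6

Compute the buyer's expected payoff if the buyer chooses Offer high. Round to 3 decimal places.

-3.333

Take the expectation over the seller's reservation value, weighting each type's action by its prior probability.
E[Offer high] = 1/3·2 + 2/3·(-6) = 2/3 + (-4) = -10/3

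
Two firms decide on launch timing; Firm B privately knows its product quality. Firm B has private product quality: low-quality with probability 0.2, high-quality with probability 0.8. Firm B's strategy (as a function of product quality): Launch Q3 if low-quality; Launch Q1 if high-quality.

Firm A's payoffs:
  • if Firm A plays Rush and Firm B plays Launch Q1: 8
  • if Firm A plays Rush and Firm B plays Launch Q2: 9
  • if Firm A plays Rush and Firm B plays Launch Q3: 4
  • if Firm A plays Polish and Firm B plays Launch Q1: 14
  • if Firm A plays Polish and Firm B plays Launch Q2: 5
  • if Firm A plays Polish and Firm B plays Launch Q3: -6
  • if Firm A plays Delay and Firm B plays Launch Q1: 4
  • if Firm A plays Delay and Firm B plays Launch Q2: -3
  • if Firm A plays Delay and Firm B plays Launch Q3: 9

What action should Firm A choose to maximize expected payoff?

Polish

E[Rush] = 0.2·(4) + 0.8·(8) = 7.2
E[Polish] = 0.2·(-6) + 0.8·(14) = 10
E[Delay] = 0.2·(9) + 0.8·(4) = 5
Best response: Polish (10 is the largest).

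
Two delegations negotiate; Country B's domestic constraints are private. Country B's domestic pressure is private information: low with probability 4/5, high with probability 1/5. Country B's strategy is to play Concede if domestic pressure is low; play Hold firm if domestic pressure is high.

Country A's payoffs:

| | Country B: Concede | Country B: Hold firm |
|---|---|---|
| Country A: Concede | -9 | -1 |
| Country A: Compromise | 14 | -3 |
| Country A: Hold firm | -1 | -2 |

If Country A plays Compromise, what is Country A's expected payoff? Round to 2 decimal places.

Take the expectation over Country B's domestic pressure, weighting each type's action by its prior probability.
E[Compromise] = 4/5·14 + 1/5·(-3) = 56/5 + (-3/5) = 53/5

10.60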